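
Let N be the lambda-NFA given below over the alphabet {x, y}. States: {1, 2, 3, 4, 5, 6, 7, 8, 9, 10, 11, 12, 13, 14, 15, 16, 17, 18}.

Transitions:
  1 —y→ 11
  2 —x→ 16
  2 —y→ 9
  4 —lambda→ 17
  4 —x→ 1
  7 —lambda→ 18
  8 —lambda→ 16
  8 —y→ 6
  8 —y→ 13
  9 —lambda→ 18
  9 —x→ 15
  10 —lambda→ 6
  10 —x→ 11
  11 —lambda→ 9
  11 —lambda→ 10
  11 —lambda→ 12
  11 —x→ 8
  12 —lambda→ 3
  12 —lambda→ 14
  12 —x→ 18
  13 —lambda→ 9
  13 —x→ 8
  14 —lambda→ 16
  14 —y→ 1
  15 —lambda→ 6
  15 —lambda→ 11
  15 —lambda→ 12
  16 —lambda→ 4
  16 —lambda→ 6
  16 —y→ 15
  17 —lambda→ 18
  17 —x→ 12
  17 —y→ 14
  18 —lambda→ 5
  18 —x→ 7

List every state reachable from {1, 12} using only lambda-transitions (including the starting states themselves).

Start with {1, 12}.
From 12 via lambda: add 3, 14.
From 14 via lambda: add 16.
From 16 via lambda: add 4, 6.
From 4 via lambda: add 17.
From 17 via lambda: add 18.
From 18 via lambda: add 5.
No new states can be added; the closed set is {1, 3, 4, 5, 6, 12, 14, 16, 17, 18}.

{1, 3, 4, 5, 6, 12, 14, 16, 17, 18}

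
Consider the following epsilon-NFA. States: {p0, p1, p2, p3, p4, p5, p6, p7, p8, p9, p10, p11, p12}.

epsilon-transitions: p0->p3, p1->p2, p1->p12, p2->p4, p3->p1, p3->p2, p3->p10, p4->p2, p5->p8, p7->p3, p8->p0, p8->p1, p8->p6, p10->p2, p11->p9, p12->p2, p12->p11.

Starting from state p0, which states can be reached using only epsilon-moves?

{p0, p1, p2, p3, p4, p9, p10, p11, p12}

Start with {p0}.
From p0 via epsilon: add p3.
From p3 via epsilon: add p1, p2, p10.
From p1 via epsilon: add p12.
From p2 via epsilon: add p4.
From p12 via epsilon: add p11.
From p11 via epsilon: add p9.
No new states can be added; the closed set is {p0, p1, p2, p3, p4, p9, p10, p11, p12}.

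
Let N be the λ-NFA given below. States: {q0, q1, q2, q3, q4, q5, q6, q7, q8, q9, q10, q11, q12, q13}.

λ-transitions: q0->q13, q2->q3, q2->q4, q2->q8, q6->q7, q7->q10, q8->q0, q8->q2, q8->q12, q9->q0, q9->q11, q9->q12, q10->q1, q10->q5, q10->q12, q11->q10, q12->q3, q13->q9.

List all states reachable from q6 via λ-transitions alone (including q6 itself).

Start with {q6}.
From q6 via λ: add q7.
From q7 via λ: add q10.
From q10 via λ: add q1, q5, q12.
From q12 via λ: add q3.
No new states can be added; the closed set is {q1, q3, q5, q6, q7, q10, q12}.

{q1, q3, q5, q6, q7, q10, q12}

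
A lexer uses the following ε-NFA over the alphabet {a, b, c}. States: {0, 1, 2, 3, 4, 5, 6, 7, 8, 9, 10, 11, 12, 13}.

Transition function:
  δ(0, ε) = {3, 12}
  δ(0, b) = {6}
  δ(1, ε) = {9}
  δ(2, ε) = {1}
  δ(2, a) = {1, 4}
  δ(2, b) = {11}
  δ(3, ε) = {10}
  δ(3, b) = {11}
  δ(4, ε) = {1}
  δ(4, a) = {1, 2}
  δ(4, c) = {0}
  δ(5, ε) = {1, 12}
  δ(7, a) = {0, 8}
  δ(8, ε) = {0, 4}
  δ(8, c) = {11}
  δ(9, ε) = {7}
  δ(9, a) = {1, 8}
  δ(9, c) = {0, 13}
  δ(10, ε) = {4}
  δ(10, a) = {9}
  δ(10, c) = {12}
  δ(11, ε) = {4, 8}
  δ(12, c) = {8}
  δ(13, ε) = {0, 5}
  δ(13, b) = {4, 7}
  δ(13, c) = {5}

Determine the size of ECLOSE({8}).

9

Start with {8}.
From 8 via ε: add 0, 4.
From 0 via ε: add 3, 12.
From 4 via ε: add 1.
From 1 via ε: add 9.
From 3 via ε: add 10.
From 9 via ε: add 7.
ε-closure = {0, 1, 3, 4, 7, 8, 9, 10, 12}, which has 9 states.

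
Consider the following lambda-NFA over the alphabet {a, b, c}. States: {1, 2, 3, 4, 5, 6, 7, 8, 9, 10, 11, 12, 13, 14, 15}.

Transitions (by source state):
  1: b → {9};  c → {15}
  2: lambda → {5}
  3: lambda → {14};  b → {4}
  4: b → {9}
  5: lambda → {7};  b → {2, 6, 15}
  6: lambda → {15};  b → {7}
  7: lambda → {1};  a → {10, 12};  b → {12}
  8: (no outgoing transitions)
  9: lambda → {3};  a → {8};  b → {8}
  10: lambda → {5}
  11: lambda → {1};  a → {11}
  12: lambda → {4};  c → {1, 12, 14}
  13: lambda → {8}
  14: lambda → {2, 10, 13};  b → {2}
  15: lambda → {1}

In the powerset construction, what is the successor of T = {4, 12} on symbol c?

12 on c → {1, 12, 14}.
No c-transition from 4.
Union after reading c: {1, 12, 14}.
Now take the lambda-closure:
From 12 via lambda: add 4.
From 14 via lambda: add 2, 10, 13.
From 2 via lambda: add 5.
From 13 via lambda: add 8.
From 5 via lambda: add 7.
No new states can be added; the closed set is {1, 2, 4, 5, 7, 8, 10, 12, 13, 14}.

{1, 2, 4, 5, 7, 8, 10, 12, 13, 14}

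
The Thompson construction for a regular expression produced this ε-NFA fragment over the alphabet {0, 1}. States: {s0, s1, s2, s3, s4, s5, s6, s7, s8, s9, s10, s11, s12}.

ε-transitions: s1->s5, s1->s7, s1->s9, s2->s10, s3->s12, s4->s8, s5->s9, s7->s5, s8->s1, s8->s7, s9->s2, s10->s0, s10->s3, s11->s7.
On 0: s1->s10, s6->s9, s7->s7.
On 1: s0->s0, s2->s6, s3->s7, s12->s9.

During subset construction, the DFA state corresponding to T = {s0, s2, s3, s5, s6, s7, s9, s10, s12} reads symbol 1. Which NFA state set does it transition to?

s0 on 1 → {s0}.
s2 on 1 → {s6}.
s3 on 1 → {s7}.
s12 on 1 → {s9}.
No 1-transition from s5, s6, s7, s9, s10.
Union after reading 1: {s0, s6, s7, s9}.
Now take the ε-closure:
From s7 via ε: add s5.
From s9 via ε: add s2.
From s2 via ε: add s10.
From s10 via ε: add s3.
From s3 via ε: add s12.
No new states can be added; the closed set is {s0, s2, s3, s5, s6, s7, s9, s10, s12}.

{s0, s2, s3, s5, s6, s7, s9, s10, s12}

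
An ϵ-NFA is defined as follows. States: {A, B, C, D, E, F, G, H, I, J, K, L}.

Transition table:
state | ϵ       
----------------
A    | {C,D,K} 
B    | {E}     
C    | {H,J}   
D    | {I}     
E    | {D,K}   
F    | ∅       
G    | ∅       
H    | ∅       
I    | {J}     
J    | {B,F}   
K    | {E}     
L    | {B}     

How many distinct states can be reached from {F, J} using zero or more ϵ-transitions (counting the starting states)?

Start with {F, J}.
From J via ϵ: add B.
From B via ϵ: add E.
From E via ϵ: add D, K.
From D via ϵ: add I.
ϵ-closure = {B, D, E, F, I, J, K}, which has 7 states.

7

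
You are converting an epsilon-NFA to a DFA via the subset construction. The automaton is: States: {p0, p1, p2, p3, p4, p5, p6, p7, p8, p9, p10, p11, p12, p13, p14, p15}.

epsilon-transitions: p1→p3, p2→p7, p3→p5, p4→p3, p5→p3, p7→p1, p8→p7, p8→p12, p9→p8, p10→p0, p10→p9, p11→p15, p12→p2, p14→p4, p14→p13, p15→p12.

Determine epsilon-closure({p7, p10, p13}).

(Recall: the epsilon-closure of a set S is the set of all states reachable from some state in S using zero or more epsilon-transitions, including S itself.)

Start with {p7, p10, p13}.
From p7 via epsilon: add p1.
From p10 via epsilon: add p0, p9.
From p1 via epsilon: add p3.
From p9 via epsilon: add p8.
From p3 via epsilon: add p5.
From p8 via epsilon: add p12.
From p12 via epsilon: add p2.
No new states can be added; the closed set is {p0, p1, p2, p3, p5, p7, p8, p9, p10, p12, p13}.

{p0, p1, p2, p3, p5, p7, p8, p9, p10, p12, p13}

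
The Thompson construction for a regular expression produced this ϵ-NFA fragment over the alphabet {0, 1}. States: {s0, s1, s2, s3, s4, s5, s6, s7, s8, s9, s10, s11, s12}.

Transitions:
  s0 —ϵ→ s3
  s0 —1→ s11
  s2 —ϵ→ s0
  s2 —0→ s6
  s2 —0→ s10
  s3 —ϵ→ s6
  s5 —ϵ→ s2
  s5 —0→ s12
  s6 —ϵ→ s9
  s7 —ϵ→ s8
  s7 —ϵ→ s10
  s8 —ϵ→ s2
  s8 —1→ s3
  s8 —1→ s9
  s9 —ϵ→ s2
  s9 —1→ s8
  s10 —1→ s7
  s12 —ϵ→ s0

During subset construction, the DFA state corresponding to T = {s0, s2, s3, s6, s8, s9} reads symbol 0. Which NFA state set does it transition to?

{s0, s2, s3, s6, s9, s10}

s2 on 0 → {s6, s10}.
No 0-transition from s0, s3, s6, s8, s9.
Union after reading 0: {s6, s10}.
Now take the ϵ-closure:
From s6 via ϵ: add s9.
From s9 via ϵ: add s2.
From s2 via ϵ: add s0.
From s0 via ϵ: add s3.
No new states can be added; the closed set is {s0, s2, s3, s6, s9, s10}.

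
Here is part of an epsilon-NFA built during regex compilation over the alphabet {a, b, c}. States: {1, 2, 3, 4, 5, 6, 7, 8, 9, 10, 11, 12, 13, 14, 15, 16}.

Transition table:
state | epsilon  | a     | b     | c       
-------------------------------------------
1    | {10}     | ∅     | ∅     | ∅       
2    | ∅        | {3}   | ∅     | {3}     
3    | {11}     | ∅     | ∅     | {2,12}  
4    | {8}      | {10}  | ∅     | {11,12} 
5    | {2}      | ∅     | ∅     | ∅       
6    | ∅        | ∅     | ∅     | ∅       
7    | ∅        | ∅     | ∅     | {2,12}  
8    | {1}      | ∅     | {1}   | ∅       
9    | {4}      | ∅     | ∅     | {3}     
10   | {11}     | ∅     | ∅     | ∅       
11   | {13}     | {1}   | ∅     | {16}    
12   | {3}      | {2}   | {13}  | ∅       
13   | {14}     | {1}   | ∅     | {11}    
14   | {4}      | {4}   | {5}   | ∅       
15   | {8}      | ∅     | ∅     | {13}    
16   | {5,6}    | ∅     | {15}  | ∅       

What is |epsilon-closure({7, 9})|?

9

Start with {7, 9}.
From 9 via epsilon: add 4.
From 4 via epsilon: add 8.
From 8 via epsilon: add 1.
From 1 via epsilon: add 10.
From 10 via epsilon: add 11.
From 11 via epsilon: add 13.
From 13 via epsilon: add 14.
epsilon-closure = {1, 4, 7, 8, 9, 10, 11, 13, 14}, which has 9 states.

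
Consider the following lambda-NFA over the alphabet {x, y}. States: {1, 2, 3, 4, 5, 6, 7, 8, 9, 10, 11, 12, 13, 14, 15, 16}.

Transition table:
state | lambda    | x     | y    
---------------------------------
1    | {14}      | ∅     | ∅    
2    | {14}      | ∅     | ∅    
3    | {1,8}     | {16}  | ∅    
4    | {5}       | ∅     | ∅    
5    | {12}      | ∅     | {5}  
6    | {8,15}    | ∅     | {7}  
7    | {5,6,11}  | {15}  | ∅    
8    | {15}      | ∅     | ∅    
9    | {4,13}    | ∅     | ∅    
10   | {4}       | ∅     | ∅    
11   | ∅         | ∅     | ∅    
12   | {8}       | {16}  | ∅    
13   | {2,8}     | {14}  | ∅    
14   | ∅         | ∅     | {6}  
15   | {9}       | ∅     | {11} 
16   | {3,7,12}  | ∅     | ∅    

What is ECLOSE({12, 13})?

{2, 4, 5, 8, 9, 12, 13, 14, 15}

Start with {12, 13}.
From 12 via lambda: add 8.
From 13 via lambda: add 2.
From 2 via lambda: add 14.
From 8 via lambda: add 15.
From 15 via lambda: add 9.
From 9 via lambda: add 4.
From 4 via lambda: add 5.
No new states can be added; the closed set is {2, 4, 5, 8, 9, 12, 13, 14, 15}.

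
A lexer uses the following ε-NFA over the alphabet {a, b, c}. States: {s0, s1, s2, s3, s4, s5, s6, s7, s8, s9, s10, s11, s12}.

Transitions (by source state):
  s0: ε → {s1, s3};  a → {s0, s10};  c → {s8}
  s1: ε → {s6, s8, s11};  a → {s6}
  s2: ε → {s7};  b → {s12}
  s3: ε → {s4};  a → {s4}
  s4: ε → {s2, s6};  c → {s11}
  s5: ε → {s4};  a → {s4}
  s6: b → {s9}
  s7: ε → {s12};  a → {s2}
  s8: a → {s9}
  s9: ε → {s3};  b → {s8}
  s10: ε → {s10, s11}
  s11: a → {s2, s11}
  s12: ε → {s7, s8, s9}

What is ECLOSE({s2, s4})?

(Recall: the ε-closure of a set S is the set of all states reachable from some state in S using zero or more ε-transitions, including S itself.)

{s2, s3, s4, s6, s7, s8, s9, s12}

Start with {s2, s4}.
From s2 via ε: add s7.
From s4 via ε: add s6.
From s7 via ε: add s12.
From s12 via ε: add s8, s9.
From s9 via ε: add s3.
No new states can be added; the closed set is {s2, s3, s4, s6, s7, s8, s9, s12}.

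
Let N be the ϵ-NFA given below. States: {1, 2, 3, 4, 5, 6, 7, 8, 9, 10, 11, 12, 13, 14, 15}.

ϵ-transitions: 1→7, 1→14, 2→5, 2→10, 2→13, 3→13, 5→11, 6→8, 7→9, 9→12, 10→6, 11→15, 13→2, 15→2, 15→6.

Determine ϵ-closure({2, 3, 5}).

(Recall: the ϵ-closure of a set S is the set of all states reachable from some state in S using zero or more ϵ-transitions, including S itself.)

Start with {2, 3, 5}.
From 2 via ϵ: add 10, 13.
From 5 via ϵ: add 11.
From 10 via ϵ: add 6.
From 11 via ϵ: add 15.
From 6 via ϵ: add 8.
No new states can be added; the closed set is {2, 3, 5, 6, 8, 10, 11, 13, 15}.

{2, 3, 5, 6, 8, 10, 11, 13, 15}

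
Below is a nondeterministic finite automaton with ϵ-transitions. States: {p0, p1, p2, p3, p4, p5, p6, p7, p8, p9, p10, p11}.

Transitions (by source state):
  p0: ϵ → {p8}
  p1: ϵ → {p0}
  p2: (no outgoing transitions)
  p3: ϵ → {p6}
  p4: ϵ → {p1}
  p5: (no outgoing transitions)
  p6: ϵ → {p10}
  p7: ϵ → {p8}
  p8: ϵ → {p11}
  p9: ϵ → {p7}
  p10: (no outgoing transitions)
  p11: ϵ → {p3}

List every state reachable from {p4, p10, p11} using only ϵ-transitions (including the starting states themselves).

Start with {p4, p10, p11}.
From p4 via ϵ: add p1.
From p11 via ϵ: add p3.
From p1 via ϵ: add p0.
From p3 via ϵ: add p6.
From p0 via ϵ: add p8.
No new states can be added; the closed set is {p0, p1, p3, p4, p6, p8, p10, p11}.

{p0, p1, p3, p4, p6, p8, p10, p11}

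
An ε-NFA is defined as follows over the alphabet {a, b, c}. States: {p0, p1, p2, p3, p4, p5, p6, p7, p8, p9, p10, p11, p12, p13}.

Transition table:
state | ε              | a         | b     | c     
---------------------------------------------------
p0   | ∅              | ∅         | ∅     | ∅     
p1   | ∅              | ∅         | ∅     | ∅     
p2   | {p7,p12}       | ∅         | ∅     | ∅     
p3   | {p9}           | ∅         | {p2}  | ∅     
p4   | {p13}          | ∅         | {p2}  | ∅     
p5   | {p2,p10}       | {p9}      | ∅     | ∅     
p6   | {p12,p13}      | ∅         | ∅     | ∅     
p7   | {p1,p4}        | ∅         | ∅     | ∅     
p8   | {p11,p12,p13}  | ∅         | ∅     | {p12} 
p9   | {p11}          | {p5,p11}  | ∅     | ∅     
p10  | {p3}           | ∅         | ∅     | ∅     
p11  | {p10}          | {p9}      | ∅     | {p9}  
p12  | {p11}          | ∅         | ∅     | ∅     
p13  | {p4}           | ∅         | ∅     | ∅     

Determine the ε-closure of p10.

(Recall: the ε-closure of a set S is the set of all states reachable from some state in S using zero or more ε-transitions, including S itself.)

Start with {p10}.
From p10 via ε: add p3.
From p3 via ε: add p9.
From p9 via ε: add p11.
No new states can be added; the closed set is {p3, p9, p10, p11}.

{p3, p9, p10, p11}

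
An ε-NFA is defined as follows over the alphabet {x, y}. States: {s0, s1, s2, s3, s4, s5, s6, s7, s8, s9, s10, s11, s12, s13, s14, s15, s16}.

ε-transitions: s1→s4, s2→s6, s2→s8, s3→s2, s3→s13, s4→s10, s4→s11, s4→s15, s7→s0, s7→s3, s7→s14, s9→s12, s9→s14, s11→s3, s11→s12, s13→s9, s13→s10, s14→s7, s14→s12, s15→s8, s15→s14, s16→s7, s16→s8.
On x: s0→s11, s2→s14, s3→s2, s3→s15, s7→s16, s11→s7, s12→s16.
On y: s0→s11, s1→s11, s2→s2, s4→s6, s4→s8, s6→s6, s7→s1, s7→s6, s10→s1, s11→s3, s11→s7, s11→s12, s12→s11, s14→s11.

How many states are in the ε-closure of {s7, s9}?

11

Start with {s7, s9}.
From s7 via ε: add s0, s3, s14.
From s9 via ε: add s12.
From s3 via ε: add s2, s13.
From s2 via ε: add s6, s8.
From s13 via ε: add s10.
ε-closure = {s0, s2, s3, s6, s7, s8, s9, s10, s12, s13, s14}, which has 11 states.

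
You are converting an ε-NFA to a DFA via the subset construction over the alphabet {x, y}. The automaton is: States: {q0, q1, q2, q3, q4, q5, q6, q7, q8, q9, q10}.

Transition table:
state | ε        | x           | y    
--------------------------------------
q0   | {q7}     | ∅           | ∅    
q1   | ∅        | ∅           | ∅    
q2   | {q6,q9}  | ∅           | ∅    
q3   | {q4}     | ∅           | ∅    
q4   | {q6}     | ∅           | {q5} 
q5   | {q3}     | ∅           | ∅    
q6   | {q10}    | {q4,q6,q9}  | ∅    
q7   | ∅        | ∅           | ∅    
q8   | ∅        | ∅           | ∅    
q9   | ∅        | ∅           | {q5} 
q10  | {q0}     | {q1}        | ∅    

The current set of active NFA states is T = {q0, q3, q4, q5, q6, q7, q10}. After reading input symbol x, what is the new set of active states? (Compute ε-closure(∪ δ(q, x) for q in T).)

q6 on x → {q4, q6, q9}.
q10 on x → {q1}.
No x-transition from q0, q3, q4, q5, q7.
Union after reading x: {q1, q4, q6, q9}.
Now take the ε-closure:
From q6 via ε: add q10.
From q10 via ε: add q0.
From q0 via ε: add q7.
No new states can be added; the closed set is {q0, q1, q4, q6, q7, q9, q10}.

{q0, q1, q4, q6, q7, q9, q10}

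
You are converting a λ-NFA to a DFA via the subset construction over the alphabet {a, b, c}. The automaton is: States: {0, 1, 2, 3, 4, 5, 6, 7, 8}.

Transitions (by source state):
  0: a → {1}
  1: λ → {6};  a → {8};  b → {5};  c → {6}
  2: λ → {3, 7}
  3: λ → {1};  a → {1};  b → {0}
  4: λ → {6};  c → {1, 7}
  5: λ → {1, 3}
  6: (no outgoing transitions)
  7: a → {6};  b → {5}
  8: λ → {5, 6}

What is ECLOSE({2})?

{1, 2, 3, 6, 7}

Start with {2}.
From 2 via λ: add 3, 7.
From 3 via λ: add 1.
From 1 via λ: add 6.
No new states can be added; the closed set is {1, 2, 3, 6, 7}.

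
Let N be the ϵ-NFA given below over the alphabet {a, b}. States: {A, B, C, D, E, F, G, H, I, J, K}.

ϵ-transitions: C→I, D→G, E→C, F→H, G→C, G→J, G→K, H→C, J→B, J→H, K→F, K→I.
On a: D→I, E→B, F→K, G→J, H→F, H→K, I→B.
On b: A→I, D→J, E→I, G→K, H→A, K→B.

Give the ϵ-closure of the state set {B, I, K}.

{B, C, F, H, I, K}

Start with {B, I, K}.
From K via ϵ: add F.
From F via ϵ: add H.
From H via ϵ: add C.
No new states can be added; the closed set is {B, C, F, H, I, K}.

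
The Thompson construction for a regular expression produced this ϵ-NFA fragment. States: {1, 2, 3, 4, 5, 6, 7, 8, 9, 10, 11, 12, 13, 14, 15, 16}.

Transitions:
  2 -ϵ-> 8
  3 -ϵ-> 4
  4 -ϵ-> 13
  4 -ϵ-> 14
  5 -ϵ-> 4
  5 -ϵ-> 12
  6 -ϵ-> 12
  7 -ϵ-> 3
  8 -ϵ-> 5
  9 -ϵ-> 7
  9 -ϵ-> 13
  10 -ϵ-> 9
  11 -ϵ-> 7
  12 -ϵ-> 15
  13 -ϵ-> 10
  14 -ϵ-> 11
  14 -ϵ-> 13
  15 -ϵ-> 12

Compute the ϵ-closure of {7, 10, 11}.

{3, 4, 7, 9, 10, 11, 13, 14}

Start with {7, 10, 11}.
From 7 via ϵ: add 3.
From 10 via ϵ: add 9.
From 3 via ϵ: add 4.
From 9 via ϵ: add 13.
From 4 via ϵ: add 14.
No new states can be added; the closed set is {3, 4, 7, 9, 10, 11, 13, 14}.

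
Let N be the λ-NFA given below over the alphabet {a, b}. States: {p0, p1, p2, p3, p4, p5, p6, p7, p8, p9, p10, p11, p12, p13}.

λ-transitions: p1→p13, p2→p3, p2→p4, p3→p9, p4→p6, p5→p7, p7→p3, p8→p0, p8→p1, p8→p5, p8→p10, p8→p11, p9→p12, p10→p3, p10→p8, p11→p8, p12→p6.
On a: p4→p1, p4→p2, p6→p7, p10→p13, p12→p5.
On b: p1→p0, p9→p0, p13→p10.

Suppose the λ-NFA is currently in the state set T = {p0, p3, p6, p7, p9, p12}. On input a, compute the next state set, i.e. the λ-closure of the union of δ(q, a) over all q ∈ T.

{p3, p5, p6, p7, p9, p12}

p6 on a → {p7}.
p12 on a → {p5}.
No a-transition from p0, p3, p7, p9.
Union after reading a: {p5, p7}.
Now take the λ-closure:
From p7 via λ: add p3.
From p3 via λ: add p9.
From p9 via λ: add p12.
From p12 via λ: add p6.
No new states can be added; the closed set is {p3, p5, p6, p7, p9, p12}.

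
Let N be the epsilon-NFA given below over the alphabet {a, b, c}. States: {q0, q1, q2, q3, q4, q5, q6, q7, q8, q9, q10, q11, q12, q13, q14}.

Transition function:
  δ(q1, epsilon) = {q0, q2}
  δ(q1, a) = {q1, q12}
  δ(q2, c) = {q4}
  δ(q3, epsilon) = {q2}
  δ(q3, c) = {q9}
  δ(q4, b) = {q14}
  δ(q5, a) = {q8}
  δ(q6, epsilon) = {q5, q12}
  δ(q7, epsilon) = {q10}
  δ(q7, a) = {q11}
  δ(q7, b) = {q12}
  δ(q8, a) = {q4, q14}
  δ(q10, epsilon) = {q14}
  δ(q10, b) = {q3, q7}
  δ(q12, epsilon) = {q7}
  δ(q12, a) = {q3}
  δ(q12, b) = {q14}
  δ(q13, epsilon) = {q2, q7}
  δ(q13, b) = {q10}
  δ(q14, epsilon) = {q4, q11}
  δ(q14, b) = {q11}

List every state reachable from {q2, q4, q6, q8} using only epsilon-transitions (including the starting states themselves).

Start with {q2, q4, q6, q8}.
From q6 via epsilon: add q5, q12.
From q12 via epsilon: add q7.
From q7 via epsilon: add q10.
From q10 via epsilon: add q14.
From q14 via epsilon: add q11.
No new states can be added; the closed set is {q2, q4, q5, q6, q7, q8, q10, q11, q12, q14}.

{q2, q4, q5, q6, q7, q8, q10, q11, q12, q14}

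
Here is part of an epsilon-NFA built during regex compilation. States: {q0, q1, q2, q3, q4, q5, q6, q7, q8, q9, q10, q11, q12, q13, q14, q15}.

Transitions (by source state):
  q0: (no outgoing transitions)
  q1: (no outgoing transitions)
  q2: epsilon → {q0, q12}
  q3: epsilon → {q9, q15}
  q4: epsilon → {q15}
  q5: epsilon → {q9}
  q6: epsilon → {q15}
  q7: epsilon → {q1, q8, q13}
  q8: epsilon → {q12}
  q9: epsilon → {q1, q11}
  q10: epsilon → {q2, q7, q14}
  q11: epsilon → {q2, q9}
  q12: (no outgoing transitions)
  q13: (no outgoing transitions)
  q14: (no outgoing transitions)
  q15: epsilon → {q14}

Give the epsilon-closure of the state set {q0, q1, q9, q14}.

{q0, q1, q2, q9, q11, q12, q14}

Start with {q0, q1, q9, q14}.
From q9 via epsilon: add q11.
From q11 via epsilon: add q2.
From q2 via epsilon: add q12.
No new states can be added; the closed set is {q0, q1, q2, q9, q11, q12, q14}.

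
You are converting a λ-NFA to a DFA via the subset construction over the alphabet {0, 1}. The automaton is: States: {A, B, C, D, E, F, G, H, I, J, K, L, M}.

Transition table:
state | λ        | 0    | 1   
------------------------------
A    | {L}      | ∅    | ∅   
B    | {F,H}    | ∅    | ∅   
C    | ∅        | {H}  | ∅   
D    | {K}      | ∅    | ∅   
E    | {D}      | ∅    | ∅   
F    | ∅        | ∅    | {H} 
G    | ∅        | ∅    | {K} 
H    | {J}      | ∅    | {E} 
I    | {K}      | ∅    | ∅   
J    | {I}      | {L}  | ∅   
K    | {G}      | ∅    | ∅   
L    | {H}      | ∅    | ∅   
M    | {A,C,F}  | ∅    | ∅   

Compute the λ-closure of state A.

Start with {A}.
From A via λ: add L.
From L via λ: add H.
From H via λ: add J.
From J via λ: add I.
From I via λ: add K.
From K via λ: add G.
No new states can be added; the closed set is {A, G, H, I, J, K, L}.

{A, G, H, I, J, K, L}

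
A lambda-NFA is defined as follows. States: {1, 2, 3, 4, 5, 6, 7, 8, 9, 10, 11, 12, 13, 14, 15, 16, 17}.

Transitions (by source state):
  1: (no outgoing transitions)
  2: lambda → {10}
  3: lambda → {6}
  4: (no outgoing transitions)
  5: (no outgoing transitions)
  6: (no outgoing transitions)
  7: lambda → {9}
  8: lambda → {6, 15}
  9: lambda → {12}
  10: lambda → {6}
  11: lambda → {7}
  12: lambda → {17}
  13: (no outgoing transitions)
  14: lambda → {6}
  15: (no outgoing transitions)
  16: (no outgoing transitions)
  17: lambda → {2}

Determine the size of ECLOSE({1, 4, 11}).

10

Start with {1, 4, 11}.
From 11 via lambda: add 7.
From 7 via lambda: add 9.
From 9 via lambda: add 12.
From 12 via lambda: add 17.
From 17 via lambda: add 2.
From 2 via lambda: add 10.
From 10 via lambda: add 6.
lambda-closure = {1, 2, 4, 6, 7, 9, 10, 11, 12, 17}, which has 10 states.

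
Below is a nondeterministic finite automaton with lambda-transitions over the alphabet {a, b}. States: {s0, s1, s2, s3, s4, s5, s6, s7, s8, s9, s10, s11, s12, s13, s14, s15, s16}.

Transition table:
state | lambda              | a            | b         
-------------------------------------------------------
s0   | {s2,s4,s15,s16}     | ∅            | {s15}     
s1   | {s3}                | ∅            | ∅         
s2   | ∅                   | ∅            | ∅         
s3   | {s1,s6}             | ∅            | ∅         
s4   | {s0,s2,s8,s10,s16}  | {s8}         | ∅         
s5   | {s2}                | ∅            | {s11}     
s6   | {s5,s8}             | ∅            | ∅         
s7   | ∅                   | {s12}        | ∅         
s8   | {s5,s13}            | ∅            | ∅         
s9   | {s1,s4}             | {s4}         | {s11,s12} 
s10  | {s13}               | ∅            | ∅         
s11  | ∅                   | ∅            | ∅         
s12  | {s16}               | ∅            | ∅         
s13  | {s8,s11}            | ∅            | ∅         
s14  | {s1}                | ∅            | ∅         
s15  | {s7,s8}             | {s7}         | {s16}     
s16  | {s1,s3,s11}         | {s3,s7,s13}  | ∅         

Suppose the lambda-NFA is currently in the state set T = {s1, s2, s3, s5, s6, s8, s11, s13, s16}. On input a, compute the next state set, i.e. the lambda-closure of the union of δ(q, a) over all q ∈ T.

{s1, s2, s3, s5, s6, s7, s8, s11, s13}

s16 on a → {s3, s7, s13}.
No a-transition from s1, s2, s3, s5, s6, s8, s11, s13.
Union after reading a: {s3, s7, s13}.
Now take the lambda-closure:
From s3 via lambda: add s1, s6.
From s13 via lambda: add s8, s11.
From s6 via lambda: add s5.
From s5 via lambda: add s2.
No new states can be added; the closed set is {s1, s2, s3, s5, s6, s7, s8, s11, s13}.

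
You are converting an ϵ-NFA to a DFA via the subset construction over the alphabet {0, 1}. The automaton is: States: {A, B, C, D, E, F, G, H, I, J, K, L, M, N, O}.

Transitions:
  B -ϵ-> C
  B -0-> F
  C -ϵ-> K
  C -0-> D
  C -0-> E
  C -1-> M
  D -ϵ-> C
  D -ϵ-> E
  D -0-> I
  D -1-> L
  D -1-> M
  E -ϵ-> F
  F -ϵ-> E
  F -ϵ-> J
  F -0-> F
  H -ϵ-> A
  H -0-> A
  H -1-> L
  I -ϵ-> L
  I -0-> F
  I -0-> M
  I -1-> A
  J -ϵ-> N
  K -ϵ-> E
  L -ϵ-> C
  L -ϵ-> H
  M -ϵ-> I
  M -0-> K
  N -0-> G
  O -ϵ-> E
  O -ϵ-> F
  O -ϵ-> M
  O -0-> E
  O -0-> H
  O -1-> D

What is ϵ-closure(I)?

{A, C, E, F, H, I, J, K, L, N}

Start with {I}.
From I via ϵ: add L.
From L via ϵ: add C, H.
From C via ϵ: add K.
From H via ϵ: add A.
From K via ϵ: add E.
From E via ϵ: add F.
From F via ϵ: add J.
From J via ϵ: add N.
No new states can be added; the closed set is {A, C, E, F, H, I, J, K, L, N}.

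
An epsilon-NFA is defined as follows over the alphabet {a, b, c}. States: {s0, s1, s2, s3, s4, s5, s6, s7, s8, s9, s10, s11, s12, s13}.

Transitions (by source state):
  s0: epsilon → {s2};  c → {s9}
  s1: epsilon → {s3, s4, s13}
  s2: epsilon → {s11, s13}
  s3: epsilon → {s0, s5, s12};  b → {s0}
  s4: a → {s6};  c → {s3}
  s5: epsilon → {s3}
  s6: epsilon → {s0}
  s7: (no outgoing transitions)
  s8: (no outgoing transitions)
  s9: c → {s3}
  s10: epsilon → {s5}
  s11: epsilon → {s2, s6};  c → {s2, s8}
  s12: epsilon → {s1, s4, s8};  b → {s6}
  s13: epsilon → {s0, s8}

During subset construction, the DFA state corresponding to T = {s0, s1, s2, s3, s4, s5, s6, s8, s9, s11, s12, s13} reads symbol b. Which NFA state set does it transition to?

s3 on b → {s0}.
s12 on b → {s6}.
No b-transition from s0, s1, s2, s4, s5, s6, s8, s9, s11, s13.
Union after reading b: {s0, s6}.
Now take the epsilon-closure:
From s0 via epsilon: add s2.
From s2 via epsilon: add s11, s13.
From s13 via epsilon: add s8.
No new states can be added; the closed set is {s0, s2, s6, s8, s11, s13}.

{s0, s2, s6, s8, s11, s13}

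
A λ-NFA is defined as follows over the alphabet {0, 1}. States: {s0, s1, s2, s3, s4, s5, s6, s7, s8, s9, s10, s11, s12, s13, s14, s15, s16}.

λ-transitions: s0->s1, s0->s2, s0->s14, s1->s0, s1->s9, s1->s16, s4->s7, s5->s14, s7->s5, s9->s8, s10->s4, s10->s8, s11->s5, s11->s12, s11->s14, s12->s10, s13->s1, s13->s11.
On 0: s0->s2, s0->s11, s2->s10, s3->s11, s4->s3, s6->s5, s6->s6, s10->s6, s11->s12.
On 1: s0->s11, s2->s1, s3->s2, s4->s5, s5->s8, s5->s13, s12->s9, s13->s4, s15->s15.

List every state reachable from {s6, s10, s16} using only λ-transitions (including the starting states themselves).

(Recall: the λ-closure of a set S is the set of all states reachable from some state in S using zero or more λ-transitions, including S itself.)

Start with {s6, s10, s16}.
From s10 via λ: add s4, s8.
From s4 via λ: add s7.
From s7 via λ: add s5.
From s5 via λ: add s14.
No new states can be added; the closed set is {s4, s5, s6, s7, s8, s10, s14, s16}.

{s4, s5, s6, s7, s8, s10, s14, s16}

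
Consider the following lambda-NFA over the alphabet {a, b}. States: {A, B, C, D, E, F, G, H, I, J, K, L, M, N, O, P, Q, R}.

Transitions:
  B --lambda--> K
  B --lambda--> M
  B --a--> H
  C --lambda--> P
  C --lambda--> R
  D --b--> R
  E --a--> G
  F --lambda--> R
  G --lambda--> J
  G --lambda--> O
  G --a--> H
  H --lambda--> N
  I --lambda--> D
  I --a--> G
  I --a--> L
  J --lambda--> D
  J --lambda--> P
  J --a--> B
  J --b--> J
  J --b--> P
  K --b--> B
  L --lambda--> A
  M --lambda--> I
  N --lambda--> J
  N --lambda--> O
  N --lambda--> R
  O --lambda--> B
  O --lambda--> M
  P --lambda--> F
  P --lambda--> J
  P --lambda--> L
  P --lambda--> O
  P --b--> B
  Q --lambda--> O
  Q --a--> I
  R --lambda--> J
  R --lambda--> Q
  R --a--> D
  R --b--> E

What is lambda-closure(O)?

Start with {O}.
From O via lambda: add B, M.
From B via lambda: add K.
From M via lambda: add I.
From I via lambda: add D.
No new states can be added; the closed set is {B, D, I, K, M, O}.

{B, D, I, K, M, O}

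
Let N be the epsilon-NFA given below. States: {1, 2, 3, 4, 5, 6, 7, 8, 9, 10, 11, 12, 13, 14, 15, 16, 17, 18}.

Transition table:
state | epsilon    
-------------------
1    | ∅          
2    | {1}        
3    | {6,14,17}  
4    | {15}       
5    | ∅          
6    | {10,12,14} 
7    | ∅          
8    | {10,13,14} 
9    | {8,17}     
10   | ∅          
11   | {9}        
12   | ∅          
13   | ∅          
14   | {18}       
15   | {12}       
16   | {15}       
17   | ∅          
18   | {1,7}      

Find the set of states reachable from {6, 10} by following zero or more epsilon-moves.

Start with {6, 10}.
From 6 via epsilon: add 12, 14.
From 14 via epsilon: add 18.
From 18 via epsilon: add 1, 7.
No new states can be added; the closed set is {1, 6, 7, 10, 12, 14, 18}.

{1, 6, 7, 10, 12, 14, 18}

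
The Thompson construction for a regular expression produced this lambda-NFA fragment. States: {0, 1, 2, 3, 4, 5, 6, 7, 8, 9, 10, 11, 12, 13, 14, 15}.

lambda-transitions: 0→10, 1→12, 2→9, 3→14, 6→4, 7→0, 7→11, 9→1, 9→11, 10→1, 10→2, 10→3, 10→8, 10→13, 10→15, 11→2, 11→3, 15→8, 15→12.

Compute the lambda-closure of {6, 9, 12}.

{1, 2, 3, 4, 6, 9, 11, 12, 14}

Start with {6, 9, 12}.
From 6 via lambda: add 4.
From 9 via lambda: add 1, 11.
From 11 via lambda: add 2, 3.
From 3 via lambda: add 14.
No new states can be added; the closed set is {1, 2, 3, 4, 6, 9, 11, 12, 14}.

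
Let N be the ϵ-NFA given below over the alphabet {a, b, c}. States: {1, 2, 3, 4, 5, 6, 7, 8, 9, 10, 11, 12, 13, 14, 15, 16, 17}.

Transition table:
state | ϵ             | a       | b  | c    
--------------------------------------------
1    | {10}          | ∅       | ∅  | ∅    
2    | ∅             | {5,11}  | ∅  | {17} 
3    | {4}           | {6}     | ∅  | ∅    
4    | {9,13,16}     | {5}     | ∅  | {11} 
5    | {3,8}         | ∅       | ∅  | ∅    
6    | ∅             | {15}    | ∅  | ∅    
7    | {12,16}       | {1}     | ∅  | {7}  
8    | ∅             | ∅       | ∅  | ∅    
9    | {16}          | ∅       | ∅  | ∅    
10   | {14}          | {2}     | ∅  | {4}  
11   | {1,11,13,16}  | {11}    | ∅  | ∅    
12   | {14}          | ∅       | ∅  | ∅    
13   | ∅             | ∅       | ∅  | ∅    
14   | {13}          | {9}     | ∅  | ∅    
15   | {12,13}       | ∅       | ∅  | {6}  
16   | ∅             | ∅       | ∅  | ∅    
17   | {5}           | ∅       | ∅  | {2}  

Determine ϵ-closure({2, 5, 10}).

Start with {2, 5, 10}.
From 5 via ϵ: add 3, 8.
From 10 via ϵ: add 14.
From 3 via ϵ: add 4.
From 14 via ϵ: add 13.
From 4 via ϵ: add 9, 16.
No new states can be added; the closed set is {2, 3, 4, 5, 8, 9, 10, 13, 14, 16}.

{2, 3, 4, 5, 8, 9, 10, 13, 14, 16}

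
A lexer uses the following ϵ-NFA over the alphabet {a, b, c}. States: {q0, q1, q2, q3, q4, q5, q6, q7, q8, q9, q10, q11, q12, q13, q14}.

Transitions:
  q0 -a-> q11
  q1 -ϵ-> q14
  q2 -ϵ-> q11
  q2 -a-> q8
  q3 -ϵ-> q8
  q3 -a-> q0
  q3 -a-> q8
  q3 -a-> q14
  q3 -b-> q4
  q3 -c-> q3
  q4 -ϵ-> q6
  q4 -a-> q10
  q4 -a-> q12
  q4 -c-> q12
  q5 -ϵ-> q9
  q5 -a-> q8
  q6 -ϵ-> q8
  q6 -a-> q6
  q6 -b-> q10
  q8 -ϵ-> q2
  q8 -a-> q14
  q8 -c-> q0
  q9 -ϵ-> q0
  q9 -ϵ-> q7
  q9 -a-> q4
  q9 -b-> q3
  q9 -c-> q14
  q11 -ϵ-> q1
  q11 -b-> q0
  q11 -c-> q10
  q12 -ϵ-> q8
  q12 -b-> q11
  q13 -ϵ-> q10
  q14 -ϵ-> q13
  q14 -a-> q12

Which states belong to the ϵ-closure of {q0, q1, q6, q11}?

Start with {q0, q1, q6, q11}.
From q1 via ϵ: add q14.
From q6 via ϵ: add q8.
From q8 via ϵ: add q2.
From q14 via ϵ: add q13.
From q13 via ϵ: add q10.
No new states can be added; the closed set is {q0, q1, q2, q6, q8, q10, q11, q13, q14}.

{q0, q1, q2, q6, q8, q10, q11, q13, q14}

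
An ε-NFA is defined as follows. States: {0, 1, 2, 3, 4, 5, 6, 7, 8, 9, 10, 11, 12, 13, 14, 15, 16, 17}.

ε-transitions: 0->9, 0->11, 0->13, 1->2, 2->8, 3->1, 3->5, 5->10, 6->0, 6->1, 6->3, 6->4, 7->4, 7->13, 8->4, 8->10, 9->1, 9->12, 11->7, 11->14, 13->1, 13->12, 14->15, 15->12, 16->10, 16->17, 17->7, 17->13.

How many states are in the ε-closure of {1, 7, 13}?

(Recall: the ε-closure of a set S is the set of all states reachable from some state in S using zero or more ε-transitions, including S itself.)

8

Start with {1, 7, 13}.
From 1 via ε: add 2.
From 7 via ε: add 4.
From 13 via ε: add 12.
From 2 via ε: add 8.
From 8 via ε: add 10.
ε-closure = {1, 2, 4, 7, 8, 10, 12, 13}, which has 8 states.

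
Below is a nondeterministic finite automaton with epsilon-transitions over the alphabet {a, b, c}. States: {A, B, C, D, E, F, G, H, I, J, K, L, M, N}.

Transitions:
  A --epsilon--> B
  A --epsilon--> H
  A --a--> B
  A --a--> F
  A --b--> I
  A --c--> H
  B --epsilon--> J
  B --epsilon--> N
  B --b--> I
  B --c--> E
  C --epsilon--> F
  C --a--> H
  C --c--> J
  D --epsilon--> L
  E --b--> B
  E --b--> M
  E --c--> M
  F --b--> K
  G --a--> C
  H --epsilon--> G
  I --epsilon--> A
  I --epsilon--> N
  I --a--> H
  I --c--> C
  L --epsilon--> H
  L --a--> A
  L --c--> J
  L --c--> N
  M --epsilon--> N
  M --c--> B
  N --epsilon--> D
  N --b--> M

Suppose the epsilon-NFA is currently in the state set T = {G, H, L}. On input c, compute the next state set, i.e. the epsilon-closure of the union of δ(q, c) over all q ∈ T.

L on c → {J, N}.
No c-transition from G, H.
Union after reading c: {J, N}.
Now take the epsilon-closure:
From N via epsilon: add D.
From D via epsilon: add L.
From L via epsilon: add H.
From H via epsilon: add G.
No new states can be added; the closed set is {D, G, H, J, L, N}.

{D, G, H, J, L, N}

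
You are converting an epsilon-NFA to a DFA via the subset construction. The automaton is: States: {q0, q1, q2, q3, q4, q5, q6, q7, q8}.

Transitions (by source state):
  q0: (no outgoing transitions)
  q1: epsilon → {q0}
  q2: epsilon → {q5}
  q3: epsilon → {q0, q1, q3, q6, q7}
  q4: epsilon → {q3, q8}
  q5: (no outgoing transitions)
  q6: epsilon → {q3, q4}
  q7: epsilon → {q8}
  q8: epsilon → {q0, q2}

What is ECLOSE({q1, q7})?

Start with {q1, q7}.
From q1 via epsilon: add q0.
From q7 via epsilon: add q8.
From q8 via epsilon: add q2.
From q2 via epsilon: add q5.
No new states can be added; the closed set is {q0, q1, q2, q5, q7, q8}.

{q0, q1, q2, q5, q7, q8}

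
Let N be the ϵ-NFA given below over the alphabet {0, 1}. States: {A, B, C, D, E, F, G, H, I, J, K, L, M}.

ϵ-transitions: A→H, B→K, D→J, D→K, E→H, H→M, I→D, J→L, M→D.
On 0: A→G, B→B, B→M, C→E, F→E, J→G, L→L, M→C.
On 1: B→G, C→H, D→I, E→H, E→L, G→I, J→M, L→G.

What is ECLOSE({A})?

{A, D, H, J, K, L, M}

Start with {A}.
From A via ϵ: add H.
From H via ϵ: add M.
From M via ϵ: add D.
From D via ϵ: add J, K.
From J via ϵ: add L.
No new states can be added; the closed set is {A, D, H, J, K, L, M}.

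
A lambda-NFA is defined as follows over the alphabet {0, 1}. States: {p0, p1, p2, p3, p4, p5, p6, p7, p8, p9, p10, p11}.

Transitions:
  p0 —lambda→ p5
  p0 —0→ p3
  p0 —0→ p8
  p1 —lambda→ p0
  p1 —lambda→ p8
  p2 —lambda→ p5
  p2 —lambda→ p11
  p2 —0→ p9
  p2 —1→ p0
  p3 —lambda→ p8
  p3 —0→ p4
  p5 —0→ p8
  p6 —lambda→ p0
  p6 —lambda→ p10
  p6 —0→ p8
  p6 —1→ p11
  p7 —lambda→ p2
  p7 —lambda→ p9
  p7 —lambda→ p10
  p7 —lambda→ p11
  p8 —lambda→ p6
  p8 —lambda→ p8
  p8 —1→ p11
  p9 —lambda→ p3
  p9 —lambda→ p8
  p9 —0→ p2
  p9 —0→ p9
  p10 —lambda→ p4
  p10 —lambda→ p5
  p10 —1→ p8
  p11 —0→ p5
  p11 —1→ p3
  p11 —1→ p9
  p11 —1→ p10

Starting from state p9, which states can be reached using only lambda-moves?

Start with {p9}.
From p9 via lambda: add p3, p8.
From p8 via lambda: add p6.
From p6 via lambda: add p0, p10.
From p0 via lambda: add p5.
From p10 via lambda: add p4.
No new states can be added; the closed set is {p0, p3, p4, p5, p6, p8, p9, p10}.

{p0, p3, p4, p5, p6, p8, p9, p10}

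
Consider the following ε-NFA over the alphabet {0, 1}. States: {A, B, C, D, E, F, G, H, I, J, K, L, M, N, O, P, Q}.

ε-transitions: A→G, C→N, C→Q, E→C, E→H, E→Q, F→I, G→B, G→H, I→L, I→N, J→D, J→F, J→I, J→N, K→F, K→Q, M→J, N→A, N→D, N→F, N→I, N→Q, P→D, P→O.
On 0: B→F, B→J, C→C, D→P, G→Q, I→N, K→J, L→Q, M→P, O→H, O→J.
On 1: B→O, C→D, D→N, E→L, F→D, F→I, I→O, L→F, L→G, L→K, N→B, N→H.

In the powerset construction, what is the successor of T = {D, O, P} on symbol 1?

{A, B, D, F, G, H, I, L, N, Q}

D on 1 → {N}.
No 1-transition from O, P.
Union after reading 1: {N}.
Now take the ε-closure:
From N via ε: add A, D, F, I, Q.
From A via ε: add G.
From I via ε: add L.
From G via ε: add B, H.
No new states can be added; the closed set is {A, B, D, F, G, H, I, L, N, Q}.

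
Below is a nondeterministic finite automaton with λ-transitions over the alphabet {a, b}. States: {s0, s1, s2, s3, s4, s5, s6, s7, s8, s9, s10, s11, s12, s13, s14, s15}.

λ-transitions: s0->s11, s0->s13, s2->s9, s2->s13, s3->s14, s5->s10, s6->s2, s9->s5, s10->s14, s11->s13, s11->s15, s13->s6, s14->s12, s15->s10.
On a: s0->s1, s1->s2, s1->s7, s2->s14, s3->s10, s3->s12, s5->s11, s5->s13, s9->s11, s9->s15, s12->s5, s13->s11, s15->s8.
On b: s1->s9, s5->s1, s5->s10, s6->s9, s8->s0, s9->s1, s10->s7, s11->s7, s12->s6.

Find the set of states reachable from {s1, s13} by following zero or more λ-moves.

Start with {s1, s13}.
From s13 via λ: add s6.
From s6 via λ: add s2.
From s2 via λ: add s9.
From s9 via λ: add s5.
From s5 via λ: add s10.
From s10 via λ: add s14.
From s14 via λ: add s12.
No new states can be added; the closed set is {s1, s2, s5, s6, s9, s10, s12, s13, s14}.

{s1, s2, s5, s6, s9, s10, s12, s13, s14}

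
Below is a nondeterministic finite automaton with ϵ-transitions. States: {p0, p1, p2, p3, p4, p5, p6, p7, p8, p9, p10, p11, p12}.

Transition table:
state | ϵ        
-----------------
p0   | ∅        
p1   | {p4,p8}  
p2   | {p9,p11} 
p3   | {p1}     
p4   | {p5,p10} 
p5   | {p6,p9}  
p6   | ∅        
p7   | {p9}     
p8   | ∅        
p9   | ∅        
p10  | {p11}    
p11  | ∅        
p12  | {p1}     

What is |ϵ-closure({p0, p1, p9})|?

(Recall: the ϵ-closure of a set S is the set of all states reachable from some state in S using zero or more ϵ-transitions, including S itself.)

Start with {p0, p1, p9}.
From p1 via ϵ: add p4, p8.
From p4 via ϵ: add p5, p10.
From p5 via ϵ: add p6.
From p10 via ϵ: add p11.
ϵ-closure = {p0, p1, p4, p5, p6, p8, p9, p10, p11}, which has 9 states.

9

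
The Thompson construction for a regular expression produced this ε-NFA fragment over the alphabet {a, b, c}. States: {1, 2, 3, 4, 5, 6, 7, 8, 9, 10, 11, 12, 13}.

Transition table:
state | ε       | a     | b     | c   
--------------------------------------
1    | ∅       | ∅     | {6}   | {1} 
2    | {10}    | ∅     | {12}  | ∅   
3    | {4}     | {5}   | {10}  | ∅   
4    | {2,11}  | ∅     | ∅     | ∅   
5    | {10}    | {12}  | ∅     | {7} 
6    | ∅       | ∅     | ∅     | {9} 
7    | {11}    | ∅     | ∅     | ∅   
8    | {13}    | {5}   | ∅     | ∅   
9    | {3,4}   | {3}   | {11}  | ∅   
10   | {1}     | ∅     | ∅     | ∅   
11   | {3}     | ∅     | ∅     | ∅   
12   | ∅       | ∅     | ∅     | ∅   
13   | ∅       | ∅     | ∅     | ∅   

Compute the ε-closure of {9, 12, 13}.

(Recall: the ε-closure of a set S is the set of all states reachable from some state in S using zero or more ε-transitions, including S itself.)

Start with {9, 12, 13}.
From 9 via ε: add 3, 4.
From 4 via ε: add 2, 11.
From 2 via ε: add 10.
From 10 via ε: add 1.
No new states can be added; the closed set is {1, 2, 3, 4, 9, 10, 11, 12, 13}.

{1, 2, 3, 4, 9, 10, 11, 12, 13}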